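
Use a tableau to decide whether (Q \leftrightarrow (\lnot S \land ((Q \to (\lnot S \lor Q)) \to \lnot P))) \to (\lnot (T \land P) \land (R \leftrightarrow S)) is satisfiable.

Initial set: {T ((Q \leftrightarrow (\lnot S \land ((Q \to (\lnot S \lor Q)) \to \lnot P))) \to (\lnot (T \land P) \land (R \leftrightarrow S)))}.
T ((Q \leftrightarrow (\lnot S \land ((Q \to (\lnot S \lor Q)) \to \lnot P))) \to (\lnot (T \land P) \land (R \leftrightarrow S))): β-rule — branch into F (Q \leftrightarrow (\lnot S \land ((Q \to (\lnot S \lor Q)) \to \lnot P)))  //  T (\lnot (T \land P) \land (R \leftrightarrow S)).
  branch 1 (add F (Q \leftrightarrow (\lnot S \land ((Q \to (\lnot S \lor Q)) \to \lnot P)))):
    F (Q \leftrightarrow (\lnot S \land ((Q \to (\lnot S \lor Q)) \to \lnot P))): β-rule — branch into T Q, F (\lnot S \land ((Q \to (\lnot S \lor Q)) \to \lnot P))  //  F Q, T (\lnot S \land ((Q \to (\lnot S \lor Q)) \to \lnot P)).
      branch 1.1 (add T Q, F (\lnot S \land ((Q \to (\lnot S \lor Q)) \to \lnot P))):
        F (\lnot S \land ((Q \to (\lnot S \lor Q)) \to \lnot P)): β-rule — branch into F \lnot S  //  F ((Q \to (\lnot S \lor Q)) \to \lnot P).
          branch 1.1.1 (add F \lnot S):
            ○ open, literals {Q=1, S=1}.
          branch 1.1.2 (add F ((Q \to (\lnot S \lor Q)) \to \lnot P)):
            F ((Q \to (\lnot S \lor Q)) \to \lnot P): α-rule — add T (Q \to (\lnot S \lor Q)), F \lnot P.
            T (Q \to (\lnot S \lor Q)): β-rule — branch into F Q  //  T (\lnot S \lor Q).
              branch 1.1.2.1 (add F Q):
                × closes — contains both Q and \lnot Q.
              branch 1.1.2.2 (add T (\lnot S \lor Q)):
                T (\lnot S \lor Q): β-rule — branch into T \lnot S  //  T Q.
                  branch 1.1.2.2.1 (add T \lnot S):
                    ○ open, literals {P=1, Q=1, S=0}.
                  branch 1.1.2.2.2 (add T Q):
                    ○ open, literals {P=1, Q=1}.
      branch 1.2 (add F Q, T (\lnot S \land ((Q \to (\lnot S \lor Q)) \to \lnot P))):
        T (\lnot S \land ((Q \to (\lnot S \lor Q)) \to \lnot P)): α-rule — add T \lnot S, T ((Q \to (\lnot S \lor Q)) \to \lnot P).
        T ((Q \to (\lnot S \lor Q)) \to \lnot P): β-rule — branch into F (Q \to (\lnot S \lor Q))  //  T \lnot P.
          branch 1.2.1 (add F (Q \to (\lnot S \lor Q))):
            F (Q \to (\lnot S \lor Q)): α-rule — add T Q, F (\lnot S \lor Q).
            × closes — contains both Q and \lnot Q.
          branch 1.2.2 (add T \lnot P):
            ○ open, literals {P=0, Q=0, S=0}.
  branch 2 (add T (\lnot (T \land P) \land (R \leftrightarrow S))):
    T (\lnot (T \land P) \land (R \leftrightarrow S)): α-rule — add T \lnot (T \land P), T (R \leftrightarrow S).
    T \lnot (T \land P): β-rule — branch into F T  //  F P.
      branch 2.1 (add F T):
        T (R \leftrightarrow S): β-rule — branch into T R, T S  //  F R, F S.
          branch 2.1.1 (add T R, T S):
            ○ open, literals {R=1, S=1, T=0}.
          branch 2.1.2 (add F R, F S):
            ○ open, literals {R=0, S=0, T=0}.
      branch 2.2 (add F P):
        T (R \leftrightarrow S): β-rule — branch into T R, T S  //  F R, F S.
          branch 2.2.1 (add T R, T S):
            ○ open, literals {P=0, R=1, S=1}.
          branch 2.2.2 (add F R, F S):
            ○ open, literals {P=0, R=0, S=0}.
2 branches closed, 8 open.
An open branch gives a satisfying assignment: Q=1, S=1.

Satisfiable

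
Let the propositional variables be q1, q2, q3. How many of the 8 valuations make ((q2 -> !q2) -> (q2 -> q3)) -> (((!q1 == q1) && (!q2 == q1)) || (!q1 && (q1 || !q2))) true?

2

Initial set: {(((q2 -> !q2) -> (q2 -> q3)) -> (((!q1 == q1) && (!q2 == q1)) || (!q1 && (q1 || !q2))))}.
(((q2 -> !q2) -> (q2 -> q3)) -> (((!q1 == q1) && (!q2 == q1)) || (!q1 && (q1 || !q2)))): β-rule — branch into !((q2 -> !q2) -> (q2 -> q3))  //  (((!q1 == q1) && (!q2 == q1)) || (!q1 && (q1 || !q2))).
  branch 1 (add !((q2 -> !q2) -> (q2 -> q3))):
    !((q2 -> !q2) -> (q2 -> q3)): α-rule — add (q2 -> !q2), !(q2 -> q3).
    !(q2 -> q3): α-rule — add q2, !q3.
    (q2 -> !q2): β-rule — branch into !q2  //  !q2.
      branch 1.1 (add !q2):
        × closes — contains both q2 and !q2.
      branch 1.2 (add !q2):
        × closes — contains both q2 and !q2.
  branch 2 (add (((!q1 == q1) && (!q2 == q1)) || (!q1 && (q1 || !q2)))):
    (((!q1 == q1) && (!q2 == q1)) || (!q1 && (q1 || !q2))): β-rule — branch into ((!q1 == q1) && (!q2 == q1))  //  (!q1 && (q1 || !q2)).
      branch 2.1 (add ((!q1 == q1) && (!q2 == q1))):
        ((!q1 == q1) && (!q2 == q1)): α-rule — add (!q1 == q1), (!q2 == q1).
        (!q1 == q1): β-rule — branch into !q1, q1  //  !!q1, !q1.
          branch 2.1.1 (add !q1, q1):
            × closes — contains both q1 and !q1.
          branch 2.1.2 (add !!q1, !q1):
            × closes — contains both q1 and !q1.
      branch 2.2 (add (!q1 && (q1 || !q2))):
        (!q1 && (q1 || !q2)): α-rule — add !q1, (q1 || !q2).
        (q1 || !q2): β-rule — branch into q1  //  !q2.
          branch 2.2.1 (add q1):
            × closes — contains both q1 and !q1.
          branch 2.2.2 (add !q2):
            ○ open, literals {q1=0, q2=0}.
5 branches closed, 1 open.
Each open branch fixes some atoms; the unmentioned ones are free. Counting distinct full assignments: branch {q1=0, q2=0} (q3) contributes 2 new. Total: 2.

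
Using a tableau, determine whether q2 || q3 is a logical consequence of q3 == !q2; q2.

Initial set: {T (q3 == !q2); T q2; F (q2 || q3)}.
F (q2 || q3): α-rule — add F q2, F q3.
× closes — contains both q2 and !q2.
All 1 branch closes.
Every branch closed, so the premises entail the conclusion.

Yes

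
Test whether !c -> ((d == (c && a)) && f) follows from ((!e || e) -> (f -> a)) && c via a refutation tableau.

Initial set: {(((!e || e) -> (f -> a)) && c); !(!c -> ((d == (c && a)) && f))}.
(((!e || e) -> (f -> a)) && c): α-rule — add ((!e || e) -> (f -> a)), c.
!(!c -> ((d == (c && a)) && f)): α-rule — add !c, !((d == (c && a)) && f).
× closes — contains both c and !c.
All 1 branch closes.
Every branch closed, so the premises entail the conclusion.

Yes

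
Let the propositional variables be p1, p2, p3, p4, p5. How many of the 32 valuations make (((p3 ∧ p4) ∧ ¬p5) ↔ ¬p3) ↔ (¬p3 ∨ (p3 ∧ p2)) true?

8

Initial set: {((((p3 ∧ p4) ∧ ¬p5) ↔ ¬p3) ↔ (¬p3 ∨ (p3 ∧ p2)))}.
((((p3 ∧ p4) ∧ ¬p5) ↔ ¬p3) ↔ (¬p3 ∨ (p3 ∧ p2))): β-rule — branch into (((p3 ∧ p4) ∧ ¬p5) ↔ ¬p3), (¬p3 ∨ (p3 ∧ p2))  //  ¬(((p3 ∧ p4) ∧ ¬p5) ↔ ¬p3), ¬(¬p3 ∨ (p3 ∧ p2)).
  branch 1 (add (((p3 ∧ p4) ∧ ¬p5) ↔ ¬p3), (¬p3 ∨ (p3 ∧ p2))):
    (((p3 ∧ p4) ∧ ¬p5) ↔ ¬p3): β-rule — branch into ((p3 ∧ p4) ∧ ¬p5), ¬p3  //  ¬((p3 ∧ p4) ∧ ¬p5), ¬¬p3.
      branch 1.1 (add ((p3 ∧ p4) ∧ ¬p5), ¬p3):
        ((p3 ∧ p4) ∧ ¬p5): α-rule — add (p3 ∧ p4), ¬p5.
        (p3 ∧ p4): α-rule — add p3, p4.
        × closes — contains both p3 and ¬p3.
      branch 1.2 (add ¬((p3 ∧ p4) ∧ ¬p5), ¬¬p3):
        (¬p3 ∨ (p3 ∧ p2)): β-rule — branch into ¬p3  //  (p3 ∧ p2).
          branch 1.2.1 (add ¬p3):
            × closes — contains both p3 and ¬p3.
          branch 1.2.2 (add (p3 ∧ p2)):
            (p3 ∧ p2): α-rule — add p3, p2.
            ¬((p3 ∧ p4) ∧ ¬p5): β-rule — branch into ¬(p3 ∧ p4)  //  ¬¬p5.
              branch 1.2.2.1 (add ¬(p3 ∧ p4)):
                ¬(p3 ∧ p4): β-rule — branch into ¬p3  //  ¬p4.
                  branch 1.2.2.1.1 (add ¬p3):
                    × closes — contains both p3 and ¬p3.
                  branch 1.2.2.1.2 (add ¬p4):
                    ○ open, literals {p2=true, p3=true, p4=false}.
              branch 1.2.2.2 (add ¬¬p5):
                ○ open, literals {p2=true, p3=true, p5=true}.
  branch 2 (add ¬(((p3 ∧ p4) ∧ ¬p5) ↔ ¬p3), ¬(¬p3 ∨ (p3 ∧ p2))):
    ¬(¬p3 ∨ (p3 ∧ p2)): α-rule — add ¬¬p3, ¬(p3 ∧ p2).
    ¬(((p3 ∧ p4) ∧ ¬p5) ↔ ¬p3): β-rule — branch into ((p3 ∧ p4) ∧ ¬p5), ¬¬p3  //  ¬((p3 ∧ p4) ∧ ¬p5), ¬p3.
      branch 2.1 (add ((p3 ∧ p4) ∧ ¬p5), ¬¬p3):
        ((p3 ∧ p4) ∧ ¬p5): α-rule — add (p3 ∧ p4), ¬p5.
        (p3 ∧ p4): α-rule — add p3, p4.
        ¬(p3 ∧ p2): β-rule — branch into ¬p3  //  ¬p2.
          branch 2.1.1 (add ¬p3):
            × closes — contains both p3 and ¬p3.
          branch 2.1.2 (add ¬p2):
            ○ open, literals {p2=false, p3=true, p4=true, p5=false}.
      branch 2.2 (add ¬((p3 ∧ p4) ∧ ¬p5), ¬p3):
        × closes — contains both p3 and ¬p3.
5 branches closed, 3 open.
Each open branch fixes some atoms; the unmentioned ones are free. Counting distinct full assignments: branch {p2=true, p3=true, p4=false} (p1, p5) contributes 4 new; branch {p2=true, p3=true, p5=true} (p1, p4) contributes 2 new; branch {p2=false, p3=true, p4=true, p5=false} (p1) contributes 2 new. Total: 8.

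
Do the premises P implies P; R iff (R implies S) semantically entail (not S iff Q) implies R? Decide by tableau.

Initial set: {(P implies P); (R iff (R implies S)); not ((not S iff Q) implies R)}.
not ((not S iff Q) implies R): α-rule — add (not S iff Q), not R.
(P implies P): β-rule — branch into not P  //  P.
  branch 1 (add not P):
    (R iff (R implies S)): β-rule — branch into R, (R implies S)  //  not R, not (R implies S).
      branch 1.1 (add R, (R implies S)):
        × closes — contains both R and not R.
      branch 1.2 (add not R, not (R implies S)):
        not (R implies S): α-rule — add R, not S.
        × closes — contains both R and not R.
  branch 2 (add P):
    (R iff (R implies S)): β-rule — branch into R, (R implies S)  //  not R, not (R implies S).
      branch 2.1 (add R, (R implies S)):
        × closes — contains both R and not R.
      branch 2.2 (add not R, not (R implies S)):
        not (R implies S): α-rule — add R, not S.
        × closes — contains both R and not R.
All 4 branches close.
Every branch closed, so the premises entail the conclusion.

Yes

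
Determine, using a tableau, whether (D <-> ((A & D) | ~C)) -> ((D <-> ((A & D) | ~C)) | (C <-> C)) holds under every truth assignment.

Assume the negation and expand:
Initial set: {~((D <-> ((A & D) | ~C)) -> ((D <-> ((A & D) | ~C)) | (C <-> C)))}.
~((D <-> ((A & D) | ~C)) -> ((D <-> ((A & D) | ~C)) | (C <-> C))): α-rule — add (D <-> ((A & D) | ~C)), ~((D <-> ((A & D) | ~C)) | (C <-> C)).
~((D <-> ((A & D) | ~C)) | (C <-> C)): α-rule — add ~(D <-> ((A & D) | ~C)), ~(C <-> C).
(D <-> ((A & D) | ~C)): β-rule — branch into D, ((A & D) | ~C)  //  ~D, ~((A & D) | ~C).
  branch 1 (add D, ((A & D) | ~C)):
    ~(D <-> ((A & D) | ~C)): β-rule — branch into D, ~((A & D) | ~C)  //  ~D, ((A & D) | ~C).
      branch 1.1 (add D, ~((A & D) | ~C)):
        ~((A & D) | ~C): α-rule — add ~(A & D), ~~C.
        ~(C <-> C): β-rule — branch into C, ~C  //  ~C, C.
          branch 1.1.1 (add C, ~C):
            × closes — contains both C and ~C.
          branch 1.1.2 (add ~C, C):
            × closes — contains both C and ~C.
      branch 1.2 (add ~D, ((A & D) | ~C)):
        × closes — contains both D and ~D.
  branch 2 (add ~D, ~((A & D) | ~C)):
    ~((A & D) | ~C): α-rule — add ~(A & D), ~~C.
    ~(D <-> ((A & D) | ~C)): β-rule — branch into D, ~((A & D) | ~C)  //  ~D, ((A & D) | ~C).
      branch 2.1 (add D, ~((A & D) | ~C)):
        × closes — contains both D and ~D.
      branch 2.2 (add ~D, ((A & D) | ~C)):
        ~(C <-> C): β-rule — branch into C, ~C  //  ~C, C.
          branch 2.2.1 (add C, ~C):
            × closes — contains both C and ~C.
          branch 2.2.2 (add ~C, C):
            × closes — contains both C and ~C.
All 6 branches close.
Every branch closed, so the negation is unsatisfiable and the formula is valid.

Valid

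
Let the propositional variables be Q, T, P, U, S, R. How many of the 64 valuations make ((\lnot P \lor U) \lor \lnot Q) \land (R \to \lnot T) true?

42

Initial set: {(((\lnot P \lor U) \lor \lnot Q) \land (R \to \lnot T))}.
(((\lnot P \lor U) \lor \lnot Q) \land (R \to \lnot T)): α-rule — add ((\lnot P \lor U) \lor \lnot Q), (R \to \lnot T).
((\lnot P \lor U) \lor \lnot Q): β-rule — branch into (\lnot P \lor U)  //  \lnot Q.
  branch 1 (add (\lnot P \lor U)):
    (R \to \lnot T): β-rule — branch into \lnot R  //  \lnot T.
      branch 1.1 (add \lnot R):
        (\lnot P \lor U): β-rule — branch into \lnot P  //  U.
          branch 1.1.1 (add \lnot P):
            ○ open, literals {P=false, R=false}.
          branch 1.1.2 (add U):
            ○ open, literals {R=false, U=true}.
      branch 1.2 (add \lnot T):
        (\lnot P \lor U): β-rule — branch into \lnot P  //  U.
          branch 1.2.1 (add \lnot P):
            ○ open, literals {P=false, T=false}.
          branch 1.2.2 (add U):
            ○ open, literals {T=false, U=true}.
  branch 2 (add \lnot Q):
    (R \to \lnot T): β-rule — branch into \lnot R  //  \lnot T.
      branch 2.1 (add \lnot R):
        ○ open, literals {Q=false, R=false}.
      branch 2.2 (add \lnot T):
        ○ open, literals {Q=false, T=false}.
0 branches closed, 6 open.
Each open branch fixes some atoms; the unmentioned ones are free. Counting distinct full assignments: branch {P=false, R=false} (Q, T, U, S) contributes 16 new; branch {R=false, U=true} (Q, T, P, S) contributes 8 new; branch {P=false, T=false} (Q, U, S, R) contributes 8 new; branch {T=false, U=true} (Q, P, S, R) contributes 4 new; branch {Q=false, R=false} (T, P, U, S) contributes 4 new; branch {Q=false, T=false} (P, U, S, R) contributes 2 new. Total: 42.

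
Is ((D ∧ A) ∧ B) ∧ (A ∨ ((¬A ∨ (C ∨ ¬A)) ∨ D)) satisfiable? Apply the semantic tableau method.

Satisfiable

Initial set: {(((D ∧ A) ∧ B) ∧ (A ∨ ((¬A ∨ (C ∨ ¬A)) ∨ D)))}.
(((D ∧ A) ∧ B) ∧ (A ∨ ((¬A ∨ (C ∨ ¬A)) ∨ D))): α-rule — add ((D ∧ A) ∧ B), (A ∨ ((¬A ∨ (C ∨ ¬A)) ∨ D)).
((D ∧ A) ∧ B): α-rule — add (D ∧ A), B.
(D ∧ A): α-rule — add D, A.
(A ∨ ((¬A ∨ (C ∨ ¬A)) ∨ D)): β-rule — branch into A  //  ((¬A ∨ (C ∨ ¬A)) ∨ D).
  branch 1 (add A):
    ○ open, literals {A=true, B=true, D=true}.
  branch 2 (add ((¬A ∨ (C ∨ ¬A)) ∨ D)):
    ((¬A ∨ (C ∨ ¬A)) ∨ D): β-rule — branch into (¬A ∨ (C ∨ ¬A))  //  D.
      branch 2.1 (add (¬A ∨ (C ∨ ¬A))):
        (¬A ∨ (C ∨ ¬A)): β-rule — branch into ¬A  //  (C ∨ ¬A).
          branch 2.1.1 (add ¬A):
            × closes — contains both A and ¬A.
          branch 2.1.2 (add (C ∨ ¬A)):
            (C ∨ ¬A): β-rule — branch into C  //  ¬A.
              branch 2.1.2.1 (add C):
                ○ open, literals {A=true, B=true, C=true, D=true}.
              branch 2.1.2.2 (add ¬A):
                × closes — contains both A and ¬A.
      branch 2.2 (add D):
        ○ open, literals {A=true, B=true, D=true}.
2 branches closed, 3 open.
An open branch gives a satisfying assignment: A=true, B=true, D=true.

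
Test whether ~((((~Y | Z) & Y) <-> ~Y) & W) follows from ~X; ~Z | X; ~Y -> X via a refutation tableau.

No

Initial set: {~X; (~Z | X); (~Y -> X); ~~((((~Y | Z) & Y) <-> ~Y) & W)}.
~~((((~Y | Z) & Y) <-> ~Y) & W): α-rule — add (((~Y | Z) & Y) <-> ~Y), W.
(~Z | X): β-rule — branch into ~Z  //  X.
  branch 1 (add ~Z):
    (~Y -> X): β-rule — branch into ~~Y  //  X.
      branch 1.1 (add ~~Y):
        (((~Y | Z) & Y) <-> ~Y): β-rule — branch into ((~Y | Z) & Y), ~Y  //  ~((~Y | Z) & Y), ~~Y.
          branch 1.1.1 (add ((~Y | Z) & Y), ~Y):
            × closes — contains both Y and ~Y.
          branch 1.1.2 (add ~((~Y | Z) & Y), ~~Y):
            ~((~Y | Z) & Y): β-rule — branch into ~(~Y | Z)  //  ~Y.
              branch 1.1.2.1 (add ~(~Y | Z)):
                ~(~Y | Z): α-rule — add ~~Y, ~Z.
                ○ open, literals {W=true, X=false, Y=true, Z=false}.
              branch 1.1.2.2 (add ~Y):
                × closes — contains both Y and ~Y.
      branch 1.2 (add X):
        × closes — contains both X and ~X.
  branch 2 (add X):
    × closes — contains both X and ~X.
4 branches closed, 1 open.
An open branch gives a countermodel: W=true, X=false, Y=true, Z=false (unmentioned atoms arbitrary); the premises hold there but the conclusion fails.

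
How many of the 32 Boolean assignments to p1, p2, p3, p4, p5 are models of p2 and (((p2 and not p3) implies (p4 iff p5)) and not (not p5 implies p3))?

2

Initial set: {(p2 and (((p2 and not p3) implies (p4 iff p5)) and not (not p5 implies p3)))}.
(p2 and (((p2 and not p3) implies (p4 iff p5)) and not (not p5 implies p3))): α-rule — add p2, (((p2 and not p3) implies (p4 iff p5)) and not (not p5 implies p3)).
(((p2 and not p3) implies (p4 iff p5)) and not (not p5 implies p3)): α-rule — add ((p2 and not p3) implies (p4 iff p5)), not (not p5 implies p3).
not (not p5 implies p3): α-rule — add not p5, not p3.
((p2 and not p3) implies (p4 iff p5)): β-rule — branch into not (p2 and not p3)  //  (p4 iff p5).
  branch 1 (add not (p2 and not p3)):
    not (p2 and not p3): β-rule — branch into not p2  //  not not p3.
      branch 1.1 (add not p2):
        × closes — contains both p2 and not p2.
      branch 1.2 (add not not p3):
        × closes — contains both p3 and not p3.
  branch 2 (add (p4 iff p5)):
    (p4 iff p5): β-rule — branch into p4, p5  //  not p4, not p5.
      branch 2.1 (add p4, p5):
        × closes — contains both p5 and not p5.
      branch 2.2 (add not p4, not p5):
        ○ open, literals {p2=T, p3=F, p4=F, p5=F}.
3 branches closed, 1 open.
Each open branch fixes some atoms; the unmentioned ones are free. Counting distinct full assignments: branch {p2=T, p3=F, p4=F, p5=F} (p1) contributes 2 new. Total: 2.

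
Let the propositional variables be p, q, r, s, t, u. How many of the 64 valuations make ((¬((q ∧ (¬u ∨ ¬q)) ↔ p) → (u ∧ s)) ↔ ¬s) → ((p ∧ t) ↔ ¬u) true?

Initial set: {(((¬((q ∧ (¬u ∨ ¬q)) ↔ p) → (u ∧ s)) ↔ ¬s) → ((p ∧ t) ↔ ¬u))}.
(((¬((q ∧ (¬u ∨ ¬q)) ↔ p) → (u ∧ s)) ↔ ¬s) → ((p ∧ t) ↔ ¬u)): β-rule — branch into ¬((¬((q ∧ (¬u ∨ ¬q)) ↔ p) → (u ∧ s)) ↔ ¬s)  //  ((p ∧ t) ↔ ¬u).
  branch 1 (add ¬((¬((q ∧ (¬u ∨ ¬q)) ↔ p) → (u ∧ s)) ↔ ¬s)):
    ¬((¬((q ∧ (¬u ∨ ¬q)) ↔ p) → (u ∧ s)) ↔ ¬s): β-rule — branch into (¬((q ∧ (¬u ∨ ¬q)) ↔ p) → (u ∧ s)), ¬¬s  //  ¬(¬((q ∧ (¬u ∨ ¬q)) ↔ p) → (u ∧ s)), ¬s.
      branch 1.1 (add (¬((q ∧ (¬u ∨ ¬q)) ↔ p) → (u ∧ s)), ¬¬s):
        (¬((q ∧ (¬u ∨ ¬q)) ↔ p) → (u ∧ s)): β-rule — branch into ¬¬((q ∧ (¬u ∨ ¬q)) ↔ p)  //  (u ∧ s).
          branch 1.1.1 (add ¬¬((q ∧ (¬u ∨ ¬q)) ↔ p)):
            ¬¬((q ∧ (¬u ∨ ¬q)) ↔ p): β-rule — branch into (q ∧ (¬u ∨ ¬q)), p  //  ¬(q ∧ (¬u ∨ ¬q)), ¬p.
              branch 1.1.1.1 (add (q ∧ (¬u ∨ ¬q)), p):
                (q ∧ (¬u ∨ ¬q)): α-rule — add q, (¬u ∨ ¬q).
                (¬u ∨ ¬q): β-rule — branch into ¬u  //  ¬q.
                  branch 1.1.1.1.1 (add ¬u):
                    ○ open, literals {p=T, q=T, s=T, u=F}.
                  branch 1.1.1.1.2 (add ¬q):
                    × closes — contains both q and ¬q.
              branch 1.1.1.2 (add ¬(q ∧ (¬u ∨ ¬q)), ¬p):
                ¬(q ∧ (¬u ∨ ¬q)): β-rule — branch into ¬q  //  ¬(¬u ∨ ¬q).
                  branch 1.1.1.2.1 (add ¬q):
                    ○ open, literals {p=F, q=F, s=T}.
                  branch 1.1.1.2.2 (add ¬(¬u ∨ ¬q)):
                    ¬(¬u ∨ ¬q): α-rule — add ¬¬u, ¬¬q.
                    ○ open, literals {p=F, q=T, s=T, u=T}.
          branch 1.1.2 (add (u ∧ s)):
            (u ∧ s): α-rule — add u, s.
            ○ open, literals {s=T, u=T}.
      branch 1.2 (add ¬(¬((q ∧ (¬u ∨ ¬q)) ↔ p) → (u ∧ s)), ¬s):
        ¬(¬((q ∧ (¬u ∨ ¬q)) ↔ p) → (u ∧ s)): α-rule — add ¬((q ∧ (¬u ∨ ¬q)) ↔ p), ¬(u ∧ s).
        ¬((q ∧ (¬u ∨ ¬q)) ↔ p): β-rule — branch into (q ∧ (¬u ∨ ¬q)), ¬p  //  ¬(q ∧ (¬u ∨ ¬q)), p.
          branch 1.2.1 (add (q ∧ (¬u ∨ ¬q)), ¬p):
            (q ∧ (¬u ∨ ¬q)): α-rule — add q, (¬u ∨ ¬q).
            ¬(u ∧ s): β-rule — branch into ¬u  //  ¬s.
              branch 1.2.1.1 (add ¬u):
                (¬u ∨ ¬q): β-rule — branch into ¬u  //  ¬q.
                  branch 1.2.1.1.1 (add ¬u):
                    ○ open, literals {p=F, q=T, s=F, u=F}.
                  branch 1.2.1.1.2 (add ¬q):
                    × closes — contains both q and ¬q.
              branch 1.2.1.2 (add ¬s):
                (¬u ∨ ¬q): β-rule — branch into ¬u  //  ¬q.
                  branch 1.2.1.2.1 (add ¬u):
                    ○ open, literals {p=F, q=T, s=F, u=F}.
                  branch 1.2.1.2.2 (add ¬q):
                    × closes — contains both q and ¬q.
          branch 1.2.2 (add ¬(q ∧ (¬u ∨ ¬q)), p):
            ¬(u ∧ s): β-rule — branch into ¬u  //  ¬s.
              branch 1.2.2.1 (add ¬u):
                ¬(q ∧ (¬u ∨ ¬q)): β-rule — branch into ¬q  //  ¬(¬u ∨ ¬q).
                  branch 1.2.2.1.1 (add ¬q):
                    ○ open, literals {p=T, q=F, s=F, u=F}.
                  branch 1.2.2.1.2 (add ¬(¬u ∨ ¬q)):
                    ¬(¬u ∨ ¬q): α-rule — add ¬¬u, ¬¬q.
                    × closes — contains both u and ¬u.
              branch 1.2.2.2 (add ¬s):
                ¬(q ∧ (¬u ∨ ¬q)): β-rule — branch into ¬q  //  ¬(¬u ∨ ¬q).
                  branch 1.2.2.2.1 (add ¬q):
                    ○ open, literals {p=T, q=F, s=F}.
                  branch 1.2.2.2.2 (add ¬(¬u ∨ ¬q)):
                    ¬(¬u ∨ ¬q): α-rule — add ¬¬u, ¬¬q.
                    ○ open, literals {p=T, q=T, s=F, u=T}.
  branch 2 (add ((p ∧ t) ↔ ¬u)):
    ((p ∧ t) ↔ ¬u): β-rule — branch into (p ∧ t), ¬u  //  ¬(p ∧ t), ¬¬u.
      branch 2.1 (add (p ∧ t), ¬u):
        (p ∧ t): α-rule — add p, t.
        ○ open, literals {p=T, t=T, u=F}.
      branch 2.2 (add ¬(p ∧ t), ¬¬u):
        ¬(p ∧ t): β-rule — branch into ¬p  //  ¬t.
          branch 2.2.1 (add ¬p):
            ○ open, literals {p=F, u=T}.
          branch 2.2.2 (add ¬t):
            ○ open, literals {t=F, u=T}.
4 branches closed, 12 open.
Each open branch fixes some atoms; the unmentioned ones are free. Counting distinct full assignments: branch {p=T, q=T, s=T, u=F} (r, t) contributes 4 new; branch {p=F, q=F, s=T} (r, t, u) contributes 8 new; branch {p=F, q=T, s=T, u=T} (r, t) contributes 4 new; branch {s=T, u=T} (p, q, r, t) contributes 8 new; branch {p=F, q=T, s=F, u=F} (r, t) contributes 4 new; branch {p=F, q=T, s=F, u=F} (r, t) contributes 0 new; branch {p=T, q=F, s=F, u=F} (r, t) contributes 4 new; branch {p=T, q=F, s=F} (r, t, u) contributes 4 new; branch {p=T, q=T, s=F, u=T} (r, t) contributes 4 new; branch {p=T, t=T, u=F} (q, r, s) contributes 4 new; branch {p=F, u=T} (q, r, s, t) contributes 8 new; branch {t=F, u=T} (p, q, r, s) contributes 0 new. Total: 52.

52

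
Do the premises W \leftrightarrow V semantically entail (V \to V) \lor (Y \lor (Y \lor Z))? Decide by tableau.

Yes

Initial set: {T (W \leftrightarrow V); F ((V \to V) \lor (Y \lor (Y \lor Z)))}.
F ((V \to V) \lor (Y \lor (Y \lor Z))): α-rule — add F (V \to V), F (Y \lor (Y \lor Z)).
F (V \to V): α-rule — add T V, F V.
× closes — contains both V and \lnot V.
All 1 branch closes.
Every branch closed, so the premises entail the conclusion.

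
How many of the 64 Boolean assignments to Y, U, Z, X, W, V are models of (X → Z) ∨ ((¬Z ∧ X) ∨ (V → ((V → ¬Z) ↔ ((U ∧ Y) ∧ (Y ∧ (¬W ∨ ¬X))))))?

64

Initial set: {T ((X → Z) ∨ ((¬Z ∧ X) ∨ (V → ((V → ¬Z) ↔ ((U ∧ Y) ∧ (Y ∧ (¬W ∨ ¬X)))))))}.
T ((X → Z) ∨ ((¬Z ∧ X) ∨ (V → ((V → ¬Z) ↔ ((U ∧ Y) ∧ (Y ∧ (¬W ∨ ¬X))))))): β-rule — branch into T (X → Z)  //  T ((¬Z ∧ X) ∨ (V → ((V → ¬Z) ↔ ((U ∧ Y) ∧ (Y ∧ (¬W ∨ ¬X)))))).
  branch 1 (add T (X → Z)):
    T (X → Z): β-rule — branch into F X  //  T Z.
      branch 1.1 (add F X):
        ○ open, literals {X=false}.
      branch 1.2 (add T Z):
        ○ open, literals {Z=true}.
  branch 2 (add T ((¬Z ∧ X) ∨ (V → ((V → ¬Z) ↔ ((U ∧ Y) ∧ (Y ∧ (¬W ∨ ¬X))))))):
    T ((¬Z ∧ X) ∨ (V → ((V → ¬Z) ↔ ((U ∧ Y) ∧ (Y ∧ (¬W ∨ ¬X)))))): β-rule — branch into T (¬Z ∧ X)  //  T (V → ((V → ¬Z) ↔ ((U ∧ Y) ∧ (Y ∧ (¬W ∨ ¬X))))).
      branch 2.1 (add T (¬Z ∧ X)):
        T (¬Z ∧ X): α-rule — add T ¬Z, T X.
        ○ open, literals {X=true, Z=false}.
      branch 2.2 (add T (V → ((V → ¬Z) ↔ ((U ∧ Y) ∧ (Y ∧ (¬W ∨ ¬X)))))):
        T (V → ((V → ¬Z) ↔ ((U ∧ Y) ∧ (Y ∧ (¬W ∨ ¬X))))): β-rule — branch into F V  //  T ((V → ¬Z) ↔ ((U ∧ Y) ∧ (Y ∧ (¬W ∨ ¬X)))).
          branch 2.2.1 (add F V):
            ○ open, literals {V=false}.
          branch 2.2.2 (add T ((V → ¬Z) ↔ ((U ∧ Y) ∧ (Y ∧ (¬W ∨ ¬X))))):
            T ((V → ¬Z) ↔ ((U ∧ Y) ∧ (Y ∧ (¬W ∨ ¬X)))): β-rule — branch into T (V → ¬Z), T ((U ∧ Y) ∧ (Y ∧ (¬W ∨ ¬X)))  //  F (V → ¬Z), F ((U ∧ Y) ∧ (Y ∧ (¬W ∨ ¬X))).
              branch 2.2.2.1 (add T (V → ¬Z), T ((U ∧ Y) ∧ (Y ∧ (¬W ∨ ¬X)))):
                T ((U ∧ Y) ∧ (Y ∧ (¬W ∨ ¬X))): α-rule — add T (U ∧ Y), T (Y ∧ (¬W ∨ ¬X)).
                T (U ∧ Y): α-rule — add T U, T Y.
                T (Y ∧ (¬W ∨ ¬X)): α-rule — add T Y, T (¬W ∨ ¬X).
                T (V → ¬Z): β-rule — branch into F V  //  T ¬Z.
                  branch 2.2.2.1.1 (add F V):
                    T (¬W ∨ ¬X): β-rule — branch into T ¬W  //  T ¬X.
                      branch 2.2.2.1.1.1 (add T ¬W):
                        ○ open, literals {U=true, V=false, W=false, Y=true}.
                      branch 2.2.2.1.1.2 (add T ¬X):
                        ○ open, literals {U=true, V=false, X=false, Y=true}.
                  branch 2.2.2.1.2 (add T ¬Z):
                    T (¬W ∨ ¬X): β-rule — branch into T ¬W  //  T ¬X.
                      branch 2.2.2.1.2.1 (add T ¬W):
                        ○ open, literals {U=true, W=false, Y=true, Z=false}.
                      branch 2.2.2.1.2.2 (add T ¬X):
                        ○ open, literals {U=true, X=false, Y=true, Z=false}.
              branch 2.2.2.2 (add F (V → ¬Z), F ((U ∧ Y) ∧ (Y ∧ (¬W ∨ ¬X)))):
                F (V → ¬Z): α-rule — add T V, F ¬Z.
                F ((U ∧ Y) ∧ (Y ∧ (¬W ∨ ¬X))): β-rule — branch into F (U ∧ Y)  //  F (Y ∧ (¬W ∨ ¬X)).
                  branch 2.2.2.2.1 (add F (U ∧ Y)):
                    F (U ∧ Y): β-rule — branch into F U  //  F Y.
                      branch 2.2.2.2.1.1 (add F U):
                        ○ open, literals {U=false, V=true, Z=true}.
                      branch 2.2.2.2.1.2 (add F Y):
                        ○ open, literals {V=true, Y=false, Z=true}.
                  branch 2.2.2.2.2 (add F (Y ∧ (¬W ∨ ¬X))):
                    F (Y ∧ (¬W ∨ ¬X)): β-rule — branch into F Y  //  F (¬W ∨ ¬X).
                      branch 2.2.2.2.2.1 (add F Y):
                        ○ open, literals {V=true, Y=false, Z=true}.
                      branch 2.2.2.2.2.2 (add F (¬W ∨ ¬X)):
                        F (¬W ∨ ¬X): α-rule — add F ¬W, F ¬X.
                        ○ open, literals {V=true, W=true, X=true, Z=true}.
0 branches closed, 12 open.
Each open branch fixes some atoms; the unmentioned ones are free. Counting distinct full assignments: branch {X=false} (Y, U, Z, W, V) contributes 32 new; branch {Z=true} (Y, U, X, W, V) contributes 16 new; branch {X=true, Z=false} (Y, U, W, V) contributes 16 new; branch {V=false} (Y, U, Z, X, W) contributes 0 new; branch {U=true, V=false, W=false, Y=true} (Z, X) contributes 0 new; branch {U=true, V=false, X=false, Y=true} (Z, W) contributes 0 new; branch {U=true, W=false, Y=true, Z=false} (X, V) contributes 0 new; branch {U=true, X=false, Y=true, Z=false} (W, V) contributes 0 new; branch {U=false, V=true, Z=true} (Y, X, W) contributes 0 new; branch {V=true, Y=false, Z=true} (U, X, W) contributes 0 new; branch {V=true, Y=false, Z=true} (U, X, W) contributes 0 new; branch {V=true, W=true, X=true, Z=true} (Y, U) contributes 0 new. Total: 64.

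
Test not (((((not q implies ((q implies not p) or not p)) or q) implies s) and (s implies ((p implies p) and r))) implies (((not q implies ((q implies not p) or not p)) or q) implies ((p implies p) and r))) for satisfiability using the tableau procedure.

Unsatisfiable

Initial set: {not (((((not q implies ((q implies not p) or not p)) or q) implies s) and (s implies ((p implies p) and r))) implies (((not q implies ((q implies not p) or not p)) or q) implies ((p implies p) and r)))}.
not (((((not q implies ((q implies not p) or not p)) or q) implies s) and (s implies ((p implies p) and r))) implies (((not q implies ((q implies not p) or not p)) or q) implies ((p implies p) and r))): α-rule — add ((((not q implies ((q implies not p) or not p)) or q) implies s) and (s implies ((p implies p) and r))), not (((not q implies ((q implies not p) or not p)) or q) implies ((p implies p) and r)).
((((not q implies ((q implies not p) or not p)) or q) implies s) and (s implies ((p implies p) and r))): α-rule — add (((not q implies ((q implies not p) or not p)) or q) implies s), (s implies ((p implies p) and r)).
not (((not q implies ((q implies not p) or not p)) or q) implies ((p implies p) and r)): α-rule — add ((not q implies ((q implies not p) or not p)) or q), not ((p implies p) and r).
(((not q implies ((q implies not p) or not p)) or q) implies s): β-rule — branch into not ((not q implies ((q implies not p) or not p)) or q)  //  s.
  branch 1 (add not ((not q implies ((q implies not p) or not p)) or q)):
    not ((not q implies ((q implies not p) or not p)) or q): α-rule — add not (not q implies ((q implies not p) or not p)), not q.
    not (not q implies ((q implies not p) or not p)): α-rule — add not q, not ((q implies not p) or not p).
    not ((q implies not p) or not p): α-rule — add not (q implies not p), not not p.
    not (q implies not p): α-rule — add q, not not p.
    × closes — contains both q and not q.
  branch 2 (add s):
    (s implies ((p implies p) and r)): β-rule — branch into not s  //  ((p implies p) and r).
      branch 2.1 (add not s):
        × closes — contains both s and not s.
      branch 2.2 (add ((p implies p) and r)):
        ((p implies p) and r): α-rule — add (p implies p), r.
        ((not q implies ((q implies not p) or not p)) or q): β-rule — branch into (not q implies ((q implies not p) or not p))  //  q.
          branch 2.2.1 (add (not q implies ((q implies not p) or not p))):
            not ((p implies p) and r): β-rule — branch into not (p implies p)  //  not r.
              branch 2.2.1.1 (add not (p implies p)):
                not (p implies p): α-rule — add p, not p.
                × closes — contains both p and not p.
              branch 2.2.1.2 (add not r):
                × closes — contains both r and not r.
          branch 2.2.2 (add q):
            not ((p implies p) and r): β-rule — branch into not (p implies p)  //  not r.
              branch 2.2.2.1 (add not (p implies p)):
                not (p implies p): α-rule — add p, not p.
                × closes — contains both p and not p.
              branch 2.2.2.2 (add not r):
                × closes — contains both r and not r.
All 6 branches close.
Every branch closed; the formula is unsatisfiable.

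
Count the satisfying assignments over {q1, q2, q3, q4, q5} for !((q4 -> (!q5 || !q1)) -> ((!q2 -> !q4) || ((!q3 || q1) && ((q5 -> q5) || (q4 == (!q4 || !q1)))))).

Initial set: {!((q4 -> (!q5 || !q1)) -> ((!q2 -> !q4) || ((!q3 || q1) && ((q5 -> q5) || (q4 == (!q4 || !q1))))))}.
!((q4 -> (!q5 || !q1)) -> ((!q2 -> !q4) || ((!q3 || q1) && ((q5 -> q5) || (q4 == (!q4 || !q1)))))): α-rule — add (q4 -> (!q5 || !q1)), !((!q2 -> !q4) || ((!q3 || q1) && ((q5 -> q5) || (q4 == (!q4 || !q1))))).
!((!q2 -> !q4) || ((!q3 || q1) && ((q5 -> q5) || (q4 == (!q4 || !q1))))): α-rule — add !(!q2 -> !q4), !((!q3 || q1) && ((q5 -> q5) || (q4 == (!q4 || !q1)))).
!(!q2 -> !q4): α-rule — add !q2, !!q4.
(q4 -> (!q5 || !q1)): β-rule — branch into !q4  //  (!q5 || !q1).
  branch 1 (add !q4):
    × closes — contains both q4 and !q4.
  branch 2 (add (!q5 || !q1)):
    !((!q3 || q1) && ((q5 -> q5) || (q4 == (!q4 || !q1)))): β-rule — branch into !(!q3 || q1)  //  !((q5 -> q5) || (q4 == (!q4 || !q1))).
      branch 2.1 (add !(!q3 || q1)):
        !(!q3 || q1): α-rule — add !!q3, !q1.
        (!q5 || !q1): β-rule — branch into !q5  //  !q1.
          branch 2.1.1 (add !q5):
            ○ open, literals {q1=0, q2=0, q3=1, q4=1, q5=0}.
          branch 2.1.2 (add !q1):
            ○ open, literals {q1=0, q2=0, q3=1, q4=1}.
      branch 2.2 (add !((q5 -> q5) || (q4 == (!q4 || !q1)))):
        !((q5 -> q5) || (q4 == (!q4 || !q1))): α-rule — add !(q5 -> q5), !(q4 == (!q4 || !q1)).
        !(q5 -> q5): α-rule — add q5, !q5.
        × closes — contains both q5 and !q5.
2 branches closed, 2 open.
Each open branch fixes some atoms; the unmentioned ones are free. Counting distinct full assignments: branch {q1=0, q2=0, q3=1, q4=1, q5=0} (none free) contributes 1 new; branch {q1=0, q2=0, q3=1, q4=1} (q5) contributes 1 new. Total: 2.

2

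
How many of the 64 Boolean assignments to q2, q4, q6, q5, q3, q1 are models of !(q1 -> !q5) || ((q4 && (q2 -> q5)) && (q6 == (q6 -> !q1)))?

Initial set: {T (!(q1 -> !q5) || ((q4 && (q2 -> q5)) && (q6 == (q6 -> !q1))))}.
T (!(q1 -> !q5) || ((q4 && (q2 -> q5)) && (q6 == (q6 -> !q1)))): β-rule — branch into T !(q1 -> !q5)  //  T ((q4 && (q2 -> q5)) && (q6 == (q6 -> !q1))).
  branch 1 (add T !(q1 -> !q5)):
    T !(q1 -> !q5): α-rule — add T q1, F !q5.
    ○ open, literals {q1=true, q5=true}.
  branch 2 (add T ((q4 && (q2 -> q5)) && (q6 == (q6 -> !q1)))):
    T ((q4 && (q2 -> q5)) && (q6 == (q6 -> !q1))): α-rule — add T (q4 && (q2 -> q5)), T (q6 == (q6 -> !q1)).
    T (q4 && (q2 -> q5)): α-rule — add T q4, T (q2 -> q5).
    T (q6 == (q6 -> !q1)): β-rule — branch into T q6, T (q6 -> !q1)  //  F q6, F (q6 -> !q1).
      branch 2.1 (add T q6, T (q6 -> !q1)):
        T (q2 -> q5): β-rule — branch into F q2  //  T q5.
          branch 2.1.1 (add F q2):
            T (q6 -> !q1): β-rule — branch into F q6  //  T !q1.
              branch 2.1.1.1 (add F q6):
                × closes — contains both q6 and !q6.
              branch 2.1.1.2 (add T !q1):
                ○ open, literals {q1=false, q2=false, q4=true, q6=true}.
          branch 2.1.2 (add T q5):
            T (q6 -> !q1): β-rule — branch into F q6  //  T !q1.
              branch 2.1.2.1 (add F q6):
                × closes — contains both q6 and !q6.
              branch 2.1.2.2 (add T !q1):
                ○ open, literals {q1=false, q4=true, q5=true, q6=true}.
      branch 2.2 (add F q6, F (q6 -> !q1)):
        F (q6 -> !q1): α-rule — add T q6, F !q1.
        × closes — contains both q6 and !q6.
3 branches closed, 3 open.
Each open branch fixes some atoms; the unmentioned ones are free. Counting distinct full assignments: branch {q1=true, q5=true} (q2, q4, q6, q3) contributes 16 new; branch {q1=false, q2=false, q4=true, q6=true} (q5, q3) contributes 4 new; branch {q1=false, q4=true, q5=true, q6=true} (q2, q3) contributes 2 new. Total: 22.

22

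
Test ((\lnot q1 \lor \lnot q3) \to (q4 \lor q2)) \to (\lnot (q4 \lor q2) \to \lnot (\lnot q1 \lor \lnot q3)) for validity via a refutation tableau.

Assume the negation and expand:
Initial set: {\lnot (((\lnot q1 \lor \lnot q3) \to (q4 \lor q2)) \to (\lnot (q4 \lor q2) \to \lnot (\lnot q1 \lor \lnot q3)))}.
\lnot (((\lnot q1 \lor \lnot q3) \to (q4 \lor q2)) \to (\lnot (q4 \lor q2) \to \lnot (\lnot q1 \lor \lnot q3))): α-rule — add ((\lnot q1 \lor \lnot q3) \to (q4 \lor q2)), \lnot (\lnot (q4 \lor q2) \to \lnot (\lnot q1 \lor \lnot q3)).
\lnot (\lnot (q4 \lor q2) \to \lnot (\lnot q1 \lor \lnot q3)): α-rule — add \lnot (q4 \lor q2), \lnot \lnot (\lnot q1 \lor \lnot q3).
\lnot (q4 \lor q2): α-rule — add \lnot q4, \lnot q2.
((\lnot q1 \lor \lnot q3) \to (q4 \lor q2)): β-rule — branch into \lnot (\lnot q1 \lor \lnot q3)  //  (q4 \lor q2).
  branch 1 (add \lnot (\lnot q1 \lor \lnot q3)):
    \lnot (\lnot q1 \lor \lnot q3): α-rule — add \lnot \lnot q1, \lnot \lnot q3.
    \lnot \lnot (\lnot q1 \lor \lnot q3): β-rule — branch into \lnot q1  //  \lnot q3.
      branch 1.1 (add \lnot q1):
        × closes — contains both q1 and \lnot q1.
      branch 1.2 (add \lnot q3):
        × closes — contains both q3 and \lnot q3.
  branch 2 (add (q4 \lor q2)):
    \lnot \lnot (\lnot q1 \lor \lnot q3): β-rule — branch into \lnot q1  //  \lnot q3.
      branch 2.1 (add \lnot q1):
        (q4 \lor q2): β-rule — branch into q4  //  q2.
          branch 2.1.1 (add q4):
            × closes — contains both q4 and \lnot q4.
          branch 2.1.2 (add q2):
            × closes — contains both q2 and \lnot q2.
      branch 2.2 (add \lnot q3):
        (q4 \lor q2): β-rule — branch into q4  //  q2.
          branch 2.2.1 (add q4):
            × closes — contains both q4 and \lnot q4.
          branch 2.2.2 (add q2):
            × closes — contains both q2 and \lnot q2.
All 6 branches close.
Every branch closed, so the negation is unsatisfiable and the formula is valid.

Valid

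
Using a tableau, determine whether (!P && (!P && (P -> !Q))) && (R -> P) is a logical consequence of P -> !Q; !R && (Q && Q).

Yes

Initial set: {T (P -> !Q); T (!R && (Q && Q)); F ((!P && (!P && (P -> !Q))) && (R -> P))}.
T (!R && (Q && Q)): α-rule — add T !R, T (Q && Q).
T (Q && Q): α-rule — add T Q, T Q.
T (P -> !Q): β-rule — branch into F P  //  T !Q.
  branch 1 (add F P):
    F ((!P && (!P && (P -> !Q))) && (R -> P)): β-rule — branch into F (!P && (!P && (P -> !Q)))  //  F (R -> P).
      branch 1.1 (add F (!P && (!P && (P -> !Q)))):
        F (!P && (!P && (P -> !Q))): β-rule — branch into F !P  //  F (!P && (P -> !Q)).
          branch 1.1.1 (add F !P):
            × closes — contains both P and !P.
          branch 1.1.2 (add F (!P && (P -> !Q))):
            F (!P && (P -> !Q)): β-rule — branch into F !P  //  F (P -> !Q).
              branch 1.1.2.1 (add F !P):
                × closes — contains both P and !P.
              branch 1.1.2.2 (add F (P -> !Q)):
                F (P -> !Q): α-rule — add T P, F !Q.
                × closes — contains both P and !P.
      branch 1.2 (add F (R -> P)):
        F (R -> P): α-rule — add T R, F P.
        × closes — contains both R and !R.
  branch 2 (add T !Q):
    × closes — contains both Q and !Q.
All 5 branches close.
Every branch closed, so the premises entail the conclusion.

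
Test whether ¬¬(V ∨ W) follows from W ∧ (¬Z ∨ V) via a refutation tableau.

Yes

Initial set: {T (W ∧ (¬Z ∨ V)); F ¬¬(V ∨ W)}.
T (W ∧ (¬Z ∨ V)): α-rule — add T W, T (¬Z ∨ V).
F ¬¬(V ∨ W): drop double negation, giving F (V ∨ W).
F (V ∨ W): α-rule — add F V, F W.
× closes — contains both W and ¬W.
All 1 branch closes.
Every branch closed, so the premises entail the conclusion.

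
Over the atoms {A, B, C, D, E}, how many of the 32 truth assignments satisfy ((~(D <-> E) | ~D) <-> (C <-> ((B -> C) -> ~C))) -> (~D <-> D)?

Initial set: {(((~(D <-> E) | ~D) <-> (C <-> ((B -> C) -> ~C))) -> (~D <-> D))}.
(((~(D <-> E) | ~D) <-> (C <-> ((B -> C) -> ~C))) -> (~D <-> D)): β-rule — branch into ~((~(D <-> E) | ~D) <-> (C <-> ((B -> C) -> ~C)))  //  (~D <-> D).
  branch 1 (add ~((~(D <-> E) | ~D) <-> (C <-> ((B -> C) -> ~C)))):
    ~((~(D <-> E) | ~D) <-> (C <-> ((B -> C) -> ~C))): β-rule — branch into (~(D <-> E) | ~D), ~(C <-> ((B -> C) -> ~C))  //  ~(~(D <-> E) | ~D), (C <-> ((B -> C) -> ~C)).
      branch 1.1 (add (~(D <-> E) | ~D), ~(C <-> ((B -> C) -> ~C))):
        (~(D <-> E) | ~D): β-rule — branch into ~(D <-> E)  //  ~D.
          branch 1.1.1 (add ~(D <-> E)):
            ~(C <-> ((B -> C) -> ~C)): β-rule — branch into C, ~((B -> C) -> ~C)  //  ~C, ((B -> C) -> ~C).
              branch 1.1.1.1 (add C, ~((B -> C) -> ~C)):
                ~((B -> C) -> ~C): α-rule — add (B -> C), ~~C.
                ~(D <-> E): β-rule — branch into D, ~E  //  ~D, E.
                  branch 1.1.1.1.1 (add D, ~E):
                    (B -> C): β-rule — branch into ~B  //  C.
                      branch 1.1.1.1.1.1 (add ~B):
                        ○ open, literals {B=F, C=T, D=T, E=F}.
                      branch 1.1.1.1.1.2 (add C):
                        ○ open, literals {C=T, D=T, E=F}.
                  branch 1.1.1.1.2 (add ~D, E):
                    (B -> C): β-rule — branch into ~B  //  C.
                      branch 1.1.1.1.2.1 (add ~B):
                        ○ open, literals {B=F, C=T, D=F, E=T}.
                      branch 1.1.1.1.2.2 (add C):
                        ○ open, literals {C=T, D=F, E=T}.
              branch 1.1.1.2 (add ~C, ((B -> C) -> ~C)):
                ~(D <-> E): β-rule — branch into D, ~E  //  ~D, E.
                  branch 1.1.1.2.1 (add D, ~E):
                    ((B -> C) -> ~C): β-rule — branch into ~(B -> C)  //  ~C.
                      branch 1.1.1.2.1.1 (add ~(B -> C)):
                        ~(B -> C): α-rule — add B, ~C.
                        ○ open, literals {B=T, C=F, D=T, E=F}.
                      branch 1.1.1.2.1.2 (add ~C):
                        ○ open, literals {C=F, D=T, E=F}.
                  branch 1.1.1.2.2 (add ~D, E):
                    ((B -> C) -> ~C): β-rule — branch into ~(B -> C)  //  ~C.
                      branch 1.1.1.2.2.1 (add ~(B -> C)):
                        ~(B -> C): α-rule — add B, ~C.
                        ○ open, literals {B=T, C=F, D=F, E=T}.
                      branch 1.1.1.2.2.2 (add ~C):
                        ○ open, literals {C=F, D=F, E=T}.
          branch 1.1.2 (add ~D):
            ~(C <-> ((B -> C) -> ~C)): β-rule — branch into C, ~((B -> C) -> ~C)  //  ~C, ((B -> C) -> ~C).
              branch 1.1.2.1 (add C, ~((B -> C) -> ~C)):
                ~((B -> C) -> ~C): α-rule — add (B -> C), ~~C.
                (B -> C): β-rule — branch into ~B  //  C.
                  branch 1.1.2.1.1 (add ~B):
                    ○ open, literals {B=F, C=T, D=F}.
                  branch 1.1.2.1.2 (add C):
                    ○ open, literals {C=T, D=F}.
              branch 1.1.2.2 (add ~C, ((B -> C) -> ~C)):
                ((B -> C) -> ~C): β-rule — branch into ~(B -> C)  //  ~C.
                  branch 1.1.2.2.1 (add ~(B -> C)):
                    ~(B -> C): α-rule — add B, ~C.
                    ○ open, literals {B=T, C=F, D=F}.
                  branch 1.1.2.2.2 (add ~C):
                    ○ open, literals {C=F, D=F}.
      branch 1.2 (add ~(~(D <-> E) | ~D), (C <-> ((B -> C) -> ~C))):
        ~(~(D <-> E) | ~D): α-rule — add ~~(D <-> E), ~~D.
        (C <-> ((B -> C) -> ~C)): β-rule — branch into C, ((B -> C) -> ~C)  //  ~C, ~((B -> C) -> ~C).
          branch 1.2.1 (add C, ((B -> C) -> ~C)):
            ~~(D <-> E): β-rule — branch into D, E  //  ~D, ~E.
              branch 1.2.1.1 (add D, E):
                ((B -> C) -> ~C): β-rule — branch into ~(B -> C)  //  ~C.
                  branch 1.2.1.1.1 (add ~(B -> C)):
                    ~(B -> C): α-rule — add B, ~C.
                    × closes — contains both C and ~C.
                  branch 1.2.1.1.2 (add ~C):
                    × closes — contains both C and ~C.
              branch 1.2.1.2 (add ~D, ~E):
                × closes — contains both D and ~D.
          branch 1.2.2 (add ~C, ~((B -> C) -> ~C)):
            ~((B -> C) -> ~C): α-rule — add (B -> C), ~~C.
            × closes — contains both C and ~C.
  branch 2 (add (~D <-> D)):
    (~D <-> D): β-rule — branch into ~D, D  //  ~~D, ~D.
      branch 2.1 (add ~D, D):
        × closes — contains both D and ~D.
      branch 2.2 (add ~~D, ~D):
        × closes — contains both D and ~D.
6 branches closed, 12 open.
Each open branch fixes some atoms; the unmentioned ones are free. Counting distinct full assignments: branch {B=F, C=T, D=T, E=F} (A) contributes 2 new; branch {C=T, D=T, E=F} (A, B) contributes 2 new; branch {B=F, C=T, D=F, E=T} (A) contributes 2 new; branch {C=T, D=F, E=T} (A, B) contributes 2 new; branch {B=T, C=F, D=T, E=F} (A) contributes 2 new; branch {C=F, D=T, E=F} (A, B) contributes 2 new; branch {B=T, C=F, D=F, E=T} (A) contributes 2 new; branch {C=F, D=F, E=T} (A, B) contributes 2 new; branch {B=F, C=T, D=F} (A, E) contributes 2 new; branch {C=T, D=F} (A, B, E) contributes 2 new; branch {B=T, C=F, D=F} (A, E) contributes 2 new; branch {C=F, D=F} (A, B, E) contributes 2 new. Total: 24.

24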